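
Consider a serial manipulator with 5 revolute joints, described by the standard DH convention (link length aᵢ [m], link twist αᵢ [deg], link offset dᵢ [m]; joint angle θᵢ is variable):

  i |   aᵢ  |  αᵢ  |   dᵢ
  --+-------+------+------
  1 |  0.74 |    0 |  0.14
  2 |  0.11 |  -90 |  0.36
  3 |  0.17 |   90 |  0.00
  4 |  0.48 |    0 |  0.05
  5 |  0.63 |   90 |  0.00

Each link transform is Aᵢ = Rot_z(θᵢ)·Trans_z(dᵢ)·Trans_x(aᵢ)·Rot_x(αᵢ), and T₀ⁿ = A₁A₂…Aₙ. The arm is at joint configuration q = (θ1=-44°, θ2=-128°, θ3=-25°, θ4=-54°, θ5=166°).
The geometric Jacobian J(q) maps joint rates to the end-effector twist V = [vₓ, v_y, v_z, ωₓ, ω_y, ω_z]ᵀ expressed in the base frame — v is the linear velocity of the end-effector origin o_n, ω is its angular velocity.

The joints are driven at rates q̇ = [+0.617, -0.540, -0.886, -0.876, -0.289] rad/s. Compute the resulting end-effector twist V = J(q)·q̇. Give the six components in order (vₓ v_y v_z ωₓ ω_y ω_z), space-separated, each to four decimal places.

0.1535 0.2552 0.2987 -0.6109 0.8089 -0.9788

o_n = [0.2776, -0.7476, 0.6367]
J₁: ẑ×o_n = [0.7476, 0.2776, -0.0000], ω = ẑ
J2: z=[0.0000, 0.0000, 1.0000] o=[0.5323, -0.5140, 0.1400] → [0.2335, -0.2547, 0.0000, 0.0000, 0.0000, 1.0000]
J3: z=[0.1392, -0.9903, 0.0000] o=[0.4234, -0.5294, 0.5000] → [-0.1353, -0.0190, -0.1748, 0.1392, -0.9903, 0.0000]
J4: z=[0.4185, 0.0588, 0.9063] o=[0.2708, -0.5508, 0.5718] → [0.1821, -0.0210, -0.0827, 0.4185, 0.0588, 0.9063]
J5: z=[0.4185, 0.0588, 0.9063] o=[-0.0155, -0.1989, 0.7364] → [0.4914, 0.3074, -0.2469, 0.4185, 0.0588, 0.9063]
V = J·q̇ = [0.1535, 0.2552, 0.2987, -0.6109, 0.8089, -0.9788]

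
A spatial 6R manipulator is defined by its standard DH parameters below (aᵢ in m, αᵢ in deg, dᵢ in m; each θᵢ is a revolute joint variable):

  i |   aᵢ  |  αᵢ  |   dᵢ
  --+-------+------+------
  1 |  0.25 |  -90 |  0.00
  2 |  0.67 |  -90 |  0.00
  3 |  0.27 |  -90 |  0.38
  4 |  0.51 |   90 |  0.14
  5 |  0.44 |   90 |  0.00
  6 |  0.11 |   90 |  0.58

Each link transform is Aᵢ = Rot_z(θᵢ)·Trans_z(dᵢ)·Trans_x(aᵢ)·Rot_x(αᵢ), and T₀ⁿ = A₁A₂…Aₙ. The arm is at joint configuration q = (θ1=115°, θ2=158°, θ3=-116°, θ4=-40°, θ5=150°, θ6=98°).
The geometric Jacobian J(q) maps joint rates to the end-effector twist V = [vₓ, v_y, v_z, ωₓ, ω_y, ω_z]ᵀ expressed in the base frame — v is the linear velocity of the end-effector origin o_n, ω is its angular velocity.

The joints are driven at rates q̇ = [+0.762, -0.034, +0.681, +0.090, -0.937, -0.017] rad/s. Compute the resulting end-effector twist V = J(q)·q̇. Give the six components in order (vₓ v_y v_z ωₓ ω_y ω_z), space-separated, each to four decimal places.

o_n = [-0.2881, -1.3980, 0.2358]
J₁: ẑ×o_n = [1.3980, -0.2881, 0.0000], ω = ẑ
J2: z=[-0.9063, -0.4226, 0.0000] o=[-0.1057, 0.2266, 0.0000] → [-0.0996, 0.2137, 1.3953, -0.9063, -0.4226, 0.0000]
J3: z=[0.1583, -0.3395, 0.9272] o=[0.1569, -0.3364, -0.2510] → [0.8190, -0.4897, -0.3192, 0.1583, -0.3395, 0.9272]
J4: z=[-0.0451, -0.9405, -0.3367] o=[-0.0493, -0.4685, 0.1457] → [-0.3977, 0.0845, -0.1827, -0.0451, -0.9405, -0.3367]
J5: z=[0.7553, -0.2527, 0.6047] o=[-0.3890, -0.7160, 0.4667] → [0.4708, 0.2354, -0.4896, 0.7553, -0.2527, 0.6047]
J6: z=[-0.3660, -0.9280, 0.0693] o=[-0.1498, -0.8364, 0.1175] → [-0.0708, 0.0337, 0.0772, -0.3660, -0.9280, 0.0693]
V = J·q̇ = [1.1507, -0.7738, 0.1762, -0.5669, -0.0489, 0.7953]

1.1507 -0.7738 0.1762 -0.5669 -0.0489 0.7953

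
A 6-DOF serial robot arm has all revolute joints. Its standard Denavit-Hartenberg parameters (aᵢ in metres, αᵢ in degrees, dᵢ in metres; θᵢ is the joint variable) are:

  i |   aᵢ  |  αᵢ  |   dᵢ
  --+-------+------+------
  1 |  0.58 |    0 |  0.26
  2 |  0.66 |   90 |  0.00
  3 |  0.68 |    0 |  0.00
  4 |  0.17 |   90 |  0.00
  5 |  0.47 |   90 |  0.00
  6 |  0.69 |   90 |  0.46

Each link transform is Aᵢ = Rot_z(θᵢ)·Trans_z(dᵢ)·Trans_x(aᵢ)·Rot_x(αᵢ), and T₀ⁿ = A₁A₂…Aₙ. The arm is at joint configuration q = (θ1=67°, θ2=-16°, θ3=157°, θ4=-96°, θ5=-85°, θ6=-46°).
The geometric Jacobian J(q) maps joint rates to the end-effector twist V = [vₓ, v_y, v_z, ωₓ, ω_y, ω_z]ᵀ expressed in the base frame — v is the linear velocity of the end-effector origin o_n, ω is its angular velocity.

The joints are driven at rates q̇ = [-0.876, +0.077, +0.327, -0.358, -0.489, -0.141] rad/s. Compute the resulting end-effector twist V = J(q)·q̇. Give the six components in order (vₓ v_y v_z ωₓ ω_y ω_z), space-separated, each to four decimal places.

o_n = [-0.8539, 0.7659, 0.5866]
J₁: ẑ×o_n = [-0.7659, -0.8539, 0.0000], ω = ẑ
J2: z=[0.0000, 0.0000, 1.0000] o=[0.2266, 0.5339, 0.2600] → [-0.2320, -1.0806, 0.0000, 0.0000, 0.0000, 1.0000]
J3: z=[0.7771, -0.6293, 0.0000] o=[0.6420, 1.0468, 0.2600] → [-0.2055, -0.2538, -1.1597, 0.7771, -0.6293, 0.0000]
J4: z=[0.7771, -0.6293, 0.0000] o=[0.2481, 0.5604, 0.5257] → [-0.0383, -0.0473, -0.5337, 0.7771, -0.6293, 0.0000]
J5: z=[0.5504, 0.6797, -0.4848] o=[0.2999, 0.6244, 0.6744] → [0.0089, 0.6077, 0.8622, 0.5504, 0.6797, -0.4848]
J6: z=[-0.3717, -0.3205, -0.8713] o=[-0.0514, 0.9345, 0.7102] → [-0.1072, 0.6533, -0.1945, -0.3717, -0.3205, -0.8713]
V = J·q̇ = [0.6104, 0.2095, -0.5823, -0.2408, -0.2677, -0.4391]

0.6104 0.2095 -0.5823 -0.2408 -0.2677 -0.4391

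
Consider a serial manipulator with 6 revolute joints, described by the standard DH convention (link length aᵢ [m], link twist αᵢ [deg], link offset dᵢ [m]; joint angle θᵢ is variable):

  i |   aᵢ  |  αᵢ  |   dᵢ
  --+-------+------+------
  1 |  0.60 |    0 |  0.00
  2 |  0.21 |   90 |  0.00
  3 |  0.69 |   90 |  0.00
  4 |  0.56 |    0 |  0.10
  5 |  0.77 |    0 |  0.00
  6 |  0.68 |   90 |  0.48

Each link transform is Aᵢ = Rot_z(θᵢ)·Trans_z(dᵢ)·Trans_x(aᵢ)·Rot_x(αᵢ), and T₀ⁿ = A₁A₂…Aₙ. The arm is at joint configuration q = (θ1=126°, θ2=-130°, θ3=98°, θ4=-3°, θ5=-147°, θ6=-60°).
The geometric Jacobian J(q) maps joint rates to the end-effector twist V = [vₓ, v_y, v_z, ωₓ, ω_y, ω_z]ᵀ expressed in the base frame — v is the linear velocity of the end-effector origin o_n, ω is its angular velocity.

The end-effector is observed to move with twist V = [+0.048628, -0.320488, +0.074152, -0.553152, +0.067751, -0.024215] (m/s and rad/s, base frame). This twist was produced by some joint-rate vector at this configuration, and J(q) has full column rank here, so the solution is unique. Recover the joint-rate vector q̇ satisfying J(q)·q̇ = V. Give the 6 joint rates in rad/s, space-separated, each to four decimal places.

o_n = [0.4359, 0.5048, 0.0743]
J₁: ẑ×o_n = [-0.5048, 0.4359, 0.0000], ω = ẑ
J2: z=[0.0000, 0.0000, 1.0000] o=[-0.3527, 0.4854, 0.0000] → [-0.0194, 0.7885, 0.0000, 0.0000, 0.0000, 1.0000]
J3: z=[-0.0698, -0.9976, 0.0000] o=[-0.1432, 0.4708, 0.0000] → [-0.0741, 0.0052, 0.5753, -0.0698, -0.9976, 0.0000]
J4: z=[0.9879, -0.0691, 0.1392] o=[-0.2390, 0.4775, 0.6833] → [0.0383, 0.6955, 0.0736, 0.9879, -0.0691, 0.1392]
J5: z=[0.9879, -0.0691, 0.1392] o=[-0.2158, 0.5052, 1.2510] → [0.0813, 1.2531, 0.0446, 0.9879, -0.0691, 0.1392]
J6: z=[0.9879, -0.0691, 0.1392] o=[-0.0964, 0.8828, 0.5906] → [0.0883, 0.5842, -0.3367, 0.9879, -0.0691, 0.1392]
q̇ = J⁺·V = [-0.1860, 0.2400, -0.0290, -0.1190, -0.1300, -0.3130]

-0.1860 0.2400 -0.0290 -0.1190 -0.1300 -0.3130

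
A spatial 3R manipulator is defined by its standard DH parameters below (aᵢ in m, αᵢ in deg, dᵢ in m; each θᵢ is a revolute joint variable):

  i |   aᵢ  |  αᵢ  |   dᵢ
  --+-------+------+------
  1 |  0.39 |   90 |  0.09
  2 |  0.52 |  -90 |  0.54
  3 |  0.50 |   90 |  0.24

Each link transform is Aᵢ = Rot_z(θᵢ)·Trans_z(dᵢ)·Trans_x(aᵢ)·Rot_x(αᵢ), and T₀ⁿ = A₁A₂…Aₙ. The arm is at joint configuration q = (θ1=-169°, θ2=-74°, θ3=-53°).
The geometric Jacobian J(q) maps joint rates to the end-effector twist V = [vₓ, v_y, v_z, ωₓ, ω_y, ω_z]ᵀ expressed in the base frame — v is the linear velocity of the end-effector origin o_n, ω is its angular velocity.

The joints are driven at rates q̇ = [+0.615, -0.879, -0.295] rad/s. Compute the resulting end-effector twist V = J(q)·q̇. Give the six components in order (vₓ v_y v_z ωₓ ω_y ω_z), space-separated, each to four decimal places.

0.1711 -0.4070 -0.2884 0.4461 -0.8087 0.5337

o_n = [-1.0106, 0.7604, -0.6330]
J₁: ẑ×o_n = [-0.7604, -1.0106, 0.0000], ω = ẑ
J2: z=[-0.1908, 0.9816, 0.0000] o=[-0.3828, -0.0744, 0.0900] → [-0.7097, -0.1379, 0.4570, -0.1908, 0.9816, 0.0000]
J3: z=[-0.9436, -0.1834, 0.2756] o=[-0.6266, 0.4283, -0.4099] → [-0.0506, -0.3164, -0.3838, -0.9436, -0.1834, 0.2756]
V = J·q̇ = [0.1711, -0.4070, -0.2884, 0.4461, -0.8087, 0.5337]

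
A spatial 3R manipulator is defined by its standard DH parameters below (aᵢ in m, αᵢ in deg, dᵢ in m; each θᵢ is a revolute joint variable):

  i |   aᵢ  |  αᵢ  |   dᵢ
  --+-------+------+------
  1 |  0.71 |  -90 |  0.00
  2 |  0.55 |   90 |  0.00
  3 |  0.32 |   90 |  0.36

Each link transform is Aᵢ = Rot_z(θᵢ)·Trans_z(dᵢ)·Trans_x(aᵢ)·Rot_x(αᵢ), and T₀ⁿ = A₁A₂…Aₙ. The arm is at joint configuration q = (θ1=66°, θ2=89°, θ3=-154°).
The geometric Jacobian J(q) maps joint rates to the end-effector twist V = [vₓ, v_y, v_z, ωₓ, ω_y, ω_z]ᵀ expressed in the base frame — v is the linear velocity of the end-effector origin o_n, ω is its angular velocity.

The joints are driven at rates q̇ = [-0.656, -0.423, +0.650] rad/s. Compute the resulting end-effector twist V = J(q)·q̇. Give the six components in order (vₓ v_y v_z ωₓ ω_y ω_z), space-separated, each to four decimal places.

o_n = [0.5652, 0.9246, -0.2561]
J₁: ẑ×o_n = [-0.9246, 0.5652, 0.0000], ω = ẑ
J2: z=[-0.9135, 0.4067, 0.0000] o=[0.2888, 0.6486, 0.0000] → [-0.1042, -0.2339, -0.3645, -0.9135, 0.4067, 0.0000]
J3: z=[0.4067, 0.9134, 0.0175] o=[0.2927, 0.6574, -0.5499] → [0.2637, -0.1147, -0.1403, 0.4067, 0.9134, 0.0175]
V = J·q̇ = [0.8220, -0.3464, 0.0630, 0.6508, 0.4217, -0.6447]

0.8220 -0.3464 0.0630 0.6508 0.4217 -0.6447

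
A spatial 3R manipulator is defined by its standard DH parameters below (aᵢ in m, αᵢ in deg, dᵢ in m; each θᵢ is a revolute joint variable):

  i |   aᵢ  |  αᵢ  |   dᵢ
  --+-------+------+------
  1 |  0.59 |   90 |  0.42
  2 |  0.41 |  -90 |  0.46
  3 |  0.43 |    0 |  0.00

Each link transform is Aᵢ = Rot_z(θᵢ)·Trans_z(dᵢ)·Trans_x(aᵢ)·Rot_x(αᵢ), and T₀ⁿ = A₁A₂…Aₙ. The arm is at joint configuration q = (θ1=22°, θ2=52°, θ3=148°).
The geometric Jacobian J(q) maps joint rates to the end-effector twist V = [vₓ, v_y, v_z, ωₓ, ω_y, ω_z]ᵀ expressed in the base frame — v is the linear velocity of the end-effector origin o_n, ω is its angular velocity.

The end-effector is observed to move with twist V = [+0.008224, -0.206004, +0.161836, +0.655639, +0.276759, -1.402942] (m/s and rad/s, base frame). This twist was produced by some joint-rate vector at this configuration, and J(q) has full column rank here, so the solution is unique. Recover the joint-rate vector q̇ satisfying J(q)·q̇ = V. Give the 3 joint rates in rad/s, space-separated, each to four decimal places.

o_n = [0.6599, 0.0162, 0.4557]
J₁: ẑ×o_n = [-0.0162, 0.6599, 0.0000], ω = ẑ
J2: z=[0.3746, -0.9272, 0.0000] o=[0.5470, 0.2210, 0.4200] → [-0.0331, -0.0134, 0.0279, 0.3746, -0.9272, 0.0000]
J3: z=[-0.7306, -0.2952, 0.6157] o=[0.9534, -0.1109, 0.7431] → [0.0065, -0.3907, -0.1796, -0.7306, -0.2952, 0.6157]
q̇ = J⁺·V = [-0.8470, -0.0110, -0.9030]

-0.8470 -0.0110 -0.9030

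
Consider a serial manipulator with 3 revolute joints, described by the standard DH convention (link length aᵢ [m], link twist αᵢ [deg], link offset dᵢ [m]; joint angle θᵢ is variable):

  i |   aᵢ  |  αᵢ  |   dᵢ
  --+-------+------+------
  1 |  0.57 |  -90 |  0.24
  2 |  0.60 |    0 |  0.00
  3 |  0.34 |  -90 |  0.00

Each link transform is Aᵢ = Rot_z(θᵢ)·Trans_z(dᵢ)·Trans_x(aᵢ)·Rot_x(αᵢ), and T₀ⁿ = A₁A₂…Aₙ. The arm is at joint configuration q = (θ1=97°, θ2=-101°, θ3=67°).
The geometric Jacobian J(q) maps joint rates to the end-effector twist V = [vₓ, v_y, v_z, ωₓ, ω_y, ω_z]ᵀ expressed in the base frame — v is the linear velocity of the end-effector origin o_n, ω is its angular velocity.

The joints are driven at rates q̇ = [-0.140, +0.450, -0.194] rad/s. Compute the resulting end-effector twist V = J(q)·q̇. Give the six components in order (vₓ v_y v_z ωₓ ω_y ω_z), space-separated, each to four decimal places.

0.0642 0.3240 -0.0206 -0.2541 -0.0312 -0.1400

o_n = [-0.0899, 0.7319, 1.0191]
J₁: ẑ×o_n = [-0.7319, -0.0899, 0.0000], ω = ẑ
J2: z=[-0.9925, -0.1219, 0.0000] o=[-0.0695, 0.5658, 0.2400] → [-0.0949, 0.7733, -0.1674, -0.9925, -0.1219, 0.0000]
J3: z=[-0.9925, -0.1219, 0.0000] o=[-0.0555, 0.4521, 0.8290] → [-0.0232, 0.1887, -0.2819, -0.9925, -0.1219, 0.0000]
V = J·q̇ = [0.0642, 0.3240, -0.0206, -0.2541, -0.0312, -0.1400]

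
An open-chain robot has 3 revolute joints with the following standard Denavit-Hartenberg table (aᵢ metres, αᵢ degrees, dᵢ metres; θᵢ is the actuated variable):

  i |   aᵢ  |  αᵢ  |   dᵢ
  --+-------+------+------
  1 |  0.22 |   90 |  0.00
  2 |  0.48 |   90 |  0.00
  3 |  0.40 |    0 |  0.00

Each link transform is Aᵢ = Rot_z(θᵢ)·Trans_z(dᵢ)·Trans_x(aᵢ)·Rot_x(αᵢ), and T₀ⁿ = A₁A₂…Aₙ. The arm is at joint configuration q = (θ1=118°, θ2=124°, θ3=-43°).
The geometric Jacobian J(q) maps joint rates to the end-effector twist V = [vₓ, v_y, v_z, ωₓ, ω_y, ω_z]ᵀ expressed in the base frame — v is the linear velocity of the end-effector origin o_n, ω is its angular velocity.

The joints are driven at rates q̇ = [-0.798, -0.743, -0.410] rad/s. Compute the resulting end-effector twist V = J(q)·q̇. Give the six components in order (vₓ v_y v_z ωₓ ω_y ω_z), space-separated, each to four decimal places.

-0.6102 0.5319 0.2282 -0.4965 -0.6489 -1.0273

o_n = [-0.1413, -0.3153, 0.6405]
J₁: ẑ×o_n = [0.3153, -0.1413, 0.0000], ω = ẑ
J2: z=[0.8829, 0.4695, 0.0000] o=[-0.1033, 0.1942, 0.0000] → [0.3007, -0.5655, -0.4320, 0.8829, 0.4695, 0.0000]
J3: z=[-0.3892, 0.7320, 0.5592] o=[0.0227, -0.0427, 0.3979] → [0.3299, 0.0026, 0.2262, -0.3892, 0.7320, 0.5592]
V = J·q̇ = [-0.6102, 0.5319, 0.2282, -0.4965, -0.6489, -1.0273]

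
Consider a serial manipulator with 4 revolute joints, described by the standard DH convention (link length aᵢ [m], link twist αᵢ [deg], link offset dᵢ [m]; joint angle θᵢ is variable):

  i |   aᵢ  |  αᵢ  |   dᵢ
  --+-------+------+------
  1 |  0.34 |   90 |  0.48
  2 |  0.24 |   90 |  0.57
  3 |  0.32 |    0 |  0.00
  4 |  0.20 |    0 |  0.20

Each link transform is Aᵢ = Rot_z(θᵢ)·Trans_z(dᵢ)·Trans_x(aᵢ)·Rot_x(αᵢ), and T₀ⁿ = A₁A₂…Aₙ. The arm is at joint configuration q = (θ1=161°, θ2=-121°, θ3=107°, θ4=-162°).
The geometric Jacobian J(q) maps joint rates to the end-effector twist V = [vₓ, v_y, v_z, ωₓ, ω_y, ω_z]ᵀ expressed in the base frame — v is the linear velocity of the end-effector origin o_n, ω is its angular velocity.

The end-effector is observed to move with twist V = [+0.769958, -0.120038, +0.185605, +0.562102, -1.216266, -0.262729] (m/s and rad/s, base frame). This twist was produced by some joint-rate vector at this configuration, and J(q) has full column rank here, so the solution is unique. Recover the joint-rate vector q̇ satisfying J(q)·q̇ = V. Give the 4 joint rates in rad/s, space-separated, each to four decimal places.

-0.8200 -0.9670 0.1590 0.9230

o_n = [0.1997, 0.6845, 0.3592]
J₁: ẑ×o_n = [-0.6845, 0.1997, 0.0000], ω = ẑ
J2: z=[0.3256, 0.9455, 0.0000] o=[-0.3215, 0.1107, 0.4800] → [-0.1143, 0.0393, -0.3059, 0.3256, 0.9455, 0.0000]
J3: z=[0.8105, -0.2791, 0.5150] o=[-0.0190, 0.6094, 0.2743] → [-0.0624, 0.0438, 0.1219, 0.8105, -0.2791, 0.5150]
J4: z=[0.8105, -0.2791, 0.5150] o=[0.0350, 0.9144, 0.3545] → [0.1171, 0.0810, -0.1404, 0.8105, -0.2791, 0.5150]
q̇ = J⁺·V = [-0.8200, -0.9670, 0.1590, 0.9230]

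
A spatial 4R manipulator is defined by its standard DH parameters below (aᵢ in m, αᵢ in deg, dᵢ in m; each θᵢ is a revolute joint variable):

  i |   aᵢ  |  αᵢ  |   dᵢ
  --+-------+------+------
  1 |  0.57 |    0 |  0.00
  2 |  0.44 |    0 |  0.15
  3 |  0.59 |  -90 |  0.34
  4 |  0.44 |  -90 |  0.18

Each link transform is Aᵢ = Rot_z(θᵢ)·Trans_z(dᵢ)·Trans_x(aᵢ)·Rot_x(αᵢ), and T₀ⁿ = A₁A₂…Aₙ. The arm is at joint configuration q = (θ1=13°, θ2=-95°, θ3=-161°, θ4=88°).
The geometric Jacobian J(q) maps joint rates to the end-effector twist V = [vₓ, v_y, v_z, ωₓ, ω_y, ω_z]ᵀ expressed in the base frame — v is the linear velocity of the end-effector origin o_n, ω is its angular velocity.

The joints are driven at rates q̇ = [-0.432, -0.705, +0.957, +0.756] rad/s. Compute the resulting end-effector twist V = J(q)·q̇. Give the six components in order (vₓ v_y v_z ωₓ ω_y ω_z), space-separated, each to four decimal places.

o_n = [0.1814, 0.1502, 0.0503]
J₁: ẑ×o_n = [-0.1502, 0.1814, 0.0000], ω = ẑ
J2: z=[0.0000, 0.0000, 1.0000] o=[0.5554, 0.1282, 0.0000] → [-0.0219, -0.3740, 0.0000, 0.0000, 0.0000, 1.0000]
J3: z=[0.0000, 0.0000, 1.0000] o=[0.6166, -0.3075, 0.1500] → [-0.4577, -0.4352, 0.0000, 0.0000, 0.0000, 1.0000]
J4: z=[-0.8910, -0.4540, 0.0000] o=[0.3488, 0.2182, 0.4900] → [0.1996, -0.3918, -0.0154, -0.8910, -0.4540, 0.0000]
V = J·q̇ = [-0.2067, -0.5274, -0.0116, -0.6736, -0.3432, -0.1800]

-0.2067 -0.5274 -0.0116 -0.6736 -0.3432 -0.1800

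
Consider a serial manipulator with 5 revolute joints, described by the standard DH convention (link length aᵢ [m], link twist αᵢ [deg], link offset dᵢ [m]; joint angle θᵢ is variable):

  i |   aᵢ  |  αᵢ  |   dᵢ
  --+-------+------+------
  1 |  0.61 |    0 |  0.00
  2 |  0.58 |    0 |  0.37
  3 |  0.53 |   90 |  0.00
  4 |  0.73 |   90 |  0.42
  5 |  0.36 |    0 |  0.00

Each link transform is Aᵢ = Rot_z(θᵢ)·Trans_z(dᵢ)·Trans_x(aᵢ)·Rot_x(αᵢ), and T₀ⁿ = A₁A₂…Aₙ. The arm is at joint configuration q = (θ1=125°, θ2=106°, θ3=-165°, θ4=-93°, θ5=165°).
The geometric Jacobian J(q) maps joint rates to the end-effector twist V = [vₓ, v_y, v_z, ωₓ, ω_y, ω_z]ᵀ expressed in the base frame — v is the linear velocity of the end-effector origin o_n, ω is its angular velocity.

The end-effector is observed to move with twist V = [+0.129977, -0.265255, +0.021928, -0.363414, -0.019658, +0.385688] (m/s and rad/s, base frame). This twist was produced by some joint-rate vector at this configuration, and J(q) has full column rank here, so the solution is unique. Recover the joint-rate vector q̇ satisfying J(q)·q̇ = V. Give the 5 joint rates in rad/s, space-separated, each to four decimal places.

o_n = [-0.0386, 0.3061, -0.0117]
J₁: ẑ×o_n = [-0.3061, -0.0386, 0.0000], ω = ẑ
J2: z=[0.0000, 0.0000, 1.0000] o=[-0.3499, 0.4997, 0.0000] → [0.1936, 0.3112, -0.0000, 0.0000, 0.0000, 1.0000]
J3: z=[0.0000, 0.0000, 1.0000] o=[-0.7149, 0.0489, 0.3700] → [-0.2572, 0.6762, 0.0000, 0.0000, 0.0000, 1.0000]
J4: z=[0.9135, -0.4067, 0.0000] o=[-0.4993, 0.5331, 0.3700] → [0.1553, 0.3487, -0.0200, 0.9135, -0.4067, 0.0000]
J5: z=[-0.4062, -0.9123, 0.0523] o=[-0.1312, 0.3274, -0.3590] → [-0.3157, 0.1459, 0.0930, -0.4062, -0.9123, 0.0523]
q̇ = J⁺·V = [0.2180, 0.7550, -0.5960, -0.3240, 0.1660]

0.2180 0.7550 -0.5960 -0.3240 0.1660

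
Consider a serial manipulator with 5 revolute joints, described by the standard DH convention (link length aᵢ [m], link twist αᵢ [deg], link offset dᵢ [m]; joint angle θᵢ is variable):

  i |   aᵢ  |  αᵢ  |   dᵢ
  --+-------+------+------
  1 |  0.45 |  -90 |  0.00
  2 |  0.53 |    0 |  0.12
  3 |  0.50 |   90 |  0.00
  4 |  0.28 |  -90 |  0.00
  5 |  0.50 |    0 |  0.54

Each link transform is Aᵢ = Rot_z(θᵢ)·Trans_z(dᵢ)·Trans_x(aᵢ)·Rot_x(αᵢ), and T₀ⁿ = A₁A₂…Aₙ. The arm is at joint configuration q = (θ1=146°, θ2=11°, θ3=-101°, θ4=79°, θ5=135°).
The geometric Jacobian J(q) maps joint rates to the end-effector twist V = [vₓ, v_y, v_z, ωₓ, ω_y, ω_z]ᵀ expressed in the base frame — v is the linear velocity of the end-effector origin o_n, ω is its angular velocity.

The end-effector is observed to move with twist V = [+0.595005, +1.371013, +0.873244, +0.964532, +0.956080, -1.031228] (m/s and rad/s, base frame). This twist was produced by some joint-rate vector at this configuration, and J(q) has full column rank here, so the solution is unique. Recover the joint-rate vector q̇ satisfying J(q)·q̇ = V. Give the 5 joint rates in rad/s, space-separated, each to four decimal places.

-0.9900 -0.7890 -0.5510 0.2650 0.0420

o_n = [-1.1818, 0.6152, -0.1452]
J₁: ẑ×o_n = [-0.6152, -1.1818, 0.0000], ω = ẑ
J2: z=[-0.5592, -0.8290, 0.0000] o=[-0.3731, 0.2516, 0.0000] → [0.1204, -0.0812, -0.8738, -0.5592, -0.8290, 0.0000]
J3: z=[-0.5592, -0.8290, 0.0000] o=[-0.8715, 0.4431, -0.1011] → [0.0366, -0.0247, -0.3536, -0.5592, -0.8290, 0.0000]
J4: z=[0.8290, -0.5592, -0.0000] o=[-0.8715, 0.4431, 0.3989] → [0.3043, 0.4511, -0.0308, 0.8290, -0.5592, -0.0000]
J5: z=[-0.1067, -0.1582, -0.9816] o=[-1.0252, 0.2152, 0.4523] → [0.4872, 0.0900, -0.0675, -0.1067, -0.1582, -0.9816]
q̇ = J⁺·V = [-0.9900, -0.7890, -0.5510, 0.2650, 0.0420]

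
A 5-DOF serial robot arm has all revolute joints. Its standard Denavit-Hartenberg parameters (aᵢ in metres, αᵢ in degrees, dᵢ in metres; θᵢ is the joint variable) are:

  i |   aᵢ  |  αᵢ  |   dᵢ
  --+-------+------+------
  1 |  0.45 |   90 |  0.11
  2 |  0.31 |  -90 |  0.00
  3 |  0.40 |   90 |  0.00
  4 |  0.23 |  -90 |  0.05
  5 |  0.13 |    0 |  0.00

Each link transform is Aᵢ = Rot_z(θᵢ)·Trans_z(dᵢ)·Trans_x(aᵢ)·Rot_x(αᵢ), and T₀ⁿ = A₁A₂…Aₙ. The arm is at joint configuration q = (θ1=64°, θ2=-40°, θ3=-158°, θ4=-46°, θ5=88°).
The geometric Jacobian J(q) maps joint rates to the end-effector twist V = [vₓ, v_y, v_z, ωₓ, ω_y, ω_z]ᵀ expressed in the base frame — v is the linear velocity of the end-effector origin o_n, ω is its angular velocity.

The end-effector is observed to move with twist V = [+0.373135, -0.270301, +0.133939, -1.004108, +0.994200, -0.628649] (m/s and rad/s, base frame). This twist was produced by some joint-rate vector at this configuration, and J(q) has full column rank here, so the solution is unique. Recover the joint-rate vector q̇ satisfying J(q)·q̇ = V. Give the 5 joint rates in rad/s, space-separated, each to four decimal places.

o_n = [0.3447, 0.0568, 0.0977]
J₁: ẑ×o_n = [-0.0568, 0.3447, 0.0000], ω = ẑ
J2: z=[0.8988, -0.4384, 0.0000] o=[0.1973, 0.4045, 0.1100] → [0.0054, 0.0110, -0.2479, 0.8988, -0.4384, 0.0000]
J3: z=[0.2818, 0.5777, 0.7660] o=[0.3014, 0.6179, -0.0893] → [0.5379, -0.0195, -0.1832, 0.2818, 0.5777, 0.7660]
J4: z=[-0.9591, 0.1485, 0.2408] o=[0.3115, 0.2969, 0.1491] → [0.0502, -0.0413, 0.2254, -0.9591, 0.1485, 0.2408]
J5: z=[0.2140, -0.1760, 0.9609] o=[0.2210, 0.0805, 0.1296] → [0.0284, 0.1258, 0.0167, 0.2140, -0.1760, 0.9609]
q̇ = J⁺·V = [-0.3880, -0.9640, 0.6920, 0.1590, -0.8420]

-0.3880 -0.9640 0.6920 0.1590 -0.8420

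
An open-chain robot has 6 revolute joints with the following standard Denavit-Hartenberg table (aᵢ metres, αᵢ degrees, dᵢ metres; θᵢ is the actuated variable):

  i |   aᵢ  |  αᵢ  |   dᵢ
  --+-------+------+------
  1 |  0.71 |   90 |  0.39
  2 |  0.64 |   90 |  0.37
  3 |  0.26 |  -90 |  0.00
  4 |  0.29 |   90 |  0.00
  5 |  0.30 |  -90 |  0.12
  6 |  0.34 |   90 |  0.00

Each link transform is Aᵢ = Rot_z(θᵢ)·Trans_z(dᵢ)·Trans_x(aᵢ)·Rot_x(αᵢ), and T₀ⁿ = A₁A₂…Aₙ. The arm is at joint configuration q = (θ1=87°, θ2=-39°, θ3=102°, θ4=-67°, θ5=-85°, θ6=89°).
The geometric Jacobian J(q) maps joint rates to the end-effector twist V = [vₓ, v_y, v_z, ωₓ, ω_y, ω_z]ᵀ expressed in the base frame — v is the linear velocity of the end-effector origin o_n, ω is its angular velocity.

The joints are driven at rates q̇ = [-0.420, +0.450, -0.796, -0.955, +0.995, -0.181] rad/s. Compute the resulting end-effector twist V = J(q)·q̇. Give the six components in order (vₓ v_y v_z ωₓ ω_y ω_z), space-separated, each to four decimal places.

0.2985 -0.0779 -0.5864 -0.2467 1.2727 -0.7012

o_n = [1.0690, 1.1606, -0.2834]
J₁: ẑ×o_n = [-1.1606, 1.0690, 0.0000], ω = ẑ
J2: z=[0.9986, -0.0523, 0.0000] o=[0.0372, 0.7090, 0.3900] → [0.0352, 0.6725, 0.5050, 0.9986, -0.0523, 0.0000]
J3: z=[-0.0329, -0.6285, -0.7771] o=[0.4327, 1.1864, -0.0128] → [0.1501, -0.5034, 0.4007, -0.0329, -0.6285, -0.7771]
J4: z=[-0.2474, -0.7482, 0.6156] o=[0.6845, 1.1311, 0.0213] → [0.2098, 0.1613, 0.2804, -0.2474, -0.7482, 0.6156]
J5: z=[-0.9042, -0.0499, -0.4241] o=[0.7854, 0.9392, -0.1714] → [0.0995, -0.2216, -0.1860, -0.9042, -0.0499, -0.4241]
J6: z=[0.3252, -0.7242, -0.6081] o=[0.7599, 1.1396, -0.4236] → [-0.0887, -0.2335, 0.2307, 0.3252, -0.7242, -0.6081]
V = J·q̇ = [0.2985, -0.0779, -0.5864, -0.2467, 1.2727, -0.7012]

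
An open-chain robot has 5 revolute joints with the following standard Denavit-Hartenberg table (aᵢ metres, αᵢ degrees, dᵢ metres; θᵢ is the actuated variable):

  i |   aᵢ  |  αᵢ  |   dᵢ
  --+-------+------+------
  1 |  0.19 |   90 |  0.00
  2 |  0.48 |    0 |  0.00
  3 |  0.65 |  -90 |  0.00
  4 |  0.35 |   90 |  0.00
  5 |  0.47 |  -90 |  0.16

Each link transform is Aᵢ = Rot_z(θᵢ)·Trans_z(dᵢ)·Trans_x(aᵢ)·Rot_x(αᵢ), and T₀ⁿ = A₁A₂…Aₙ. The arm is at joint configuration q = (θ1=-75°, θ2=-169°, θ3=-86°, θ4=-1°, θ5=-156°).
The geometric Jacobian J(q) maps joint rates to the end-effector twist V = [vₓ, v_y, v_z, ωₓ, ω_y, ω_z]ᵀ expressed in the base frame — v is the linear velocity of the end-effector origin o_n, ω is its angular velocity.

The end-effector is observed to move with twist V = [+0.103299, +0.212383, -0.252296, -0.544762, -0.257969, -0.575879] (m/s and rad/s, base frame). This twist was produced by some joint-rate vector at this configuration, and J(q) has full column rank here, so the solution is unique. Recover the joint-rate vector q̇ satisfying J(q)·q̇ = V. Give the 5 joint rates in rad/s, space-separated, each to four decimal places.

-0.6010 0.6640 -0.2850 -0.1110 0.2140

o_n = [-0.2162, 0.1942, 0.5064]
J₁: ẑ×o_n = [-0.1942, -0.2162, 0.0000], ω = ẑ
J2: z=[-0.9659, -0.2588, 0.0000] o=[0.0492, -0.1835, 0.0000] → [-0.1311, 0.4891, -0.4335, -0.9659, -0.2588, 0.0000]
J3: z=[-0.9659, -0.2588, 0.0000] o=[-0.0728, 0.2716, -0.0916] → [-0.1548, 0.5776, 0.0377, -0.9659, -0.2588, 0.0000]
J4: z=[-0.2500, 0.9330, -0.2588] o=[-0.1163, 0.4341, 0.5363] → [-0.0900, 0.0184, 0.1532, -0.2500, 0.9330, -0.2588]
J5: z=[-0.9646, -0.2631, -0.0169] o=[-0.1457, 0.5200, 0.8743] → [0.0913, -0.3537, 0.2958, -0.9646, -0.2631, -0.0169]
q̇ = J⁺·V = [-0.6010, 0.6640, -0.2850, -0.1110, 0.2140]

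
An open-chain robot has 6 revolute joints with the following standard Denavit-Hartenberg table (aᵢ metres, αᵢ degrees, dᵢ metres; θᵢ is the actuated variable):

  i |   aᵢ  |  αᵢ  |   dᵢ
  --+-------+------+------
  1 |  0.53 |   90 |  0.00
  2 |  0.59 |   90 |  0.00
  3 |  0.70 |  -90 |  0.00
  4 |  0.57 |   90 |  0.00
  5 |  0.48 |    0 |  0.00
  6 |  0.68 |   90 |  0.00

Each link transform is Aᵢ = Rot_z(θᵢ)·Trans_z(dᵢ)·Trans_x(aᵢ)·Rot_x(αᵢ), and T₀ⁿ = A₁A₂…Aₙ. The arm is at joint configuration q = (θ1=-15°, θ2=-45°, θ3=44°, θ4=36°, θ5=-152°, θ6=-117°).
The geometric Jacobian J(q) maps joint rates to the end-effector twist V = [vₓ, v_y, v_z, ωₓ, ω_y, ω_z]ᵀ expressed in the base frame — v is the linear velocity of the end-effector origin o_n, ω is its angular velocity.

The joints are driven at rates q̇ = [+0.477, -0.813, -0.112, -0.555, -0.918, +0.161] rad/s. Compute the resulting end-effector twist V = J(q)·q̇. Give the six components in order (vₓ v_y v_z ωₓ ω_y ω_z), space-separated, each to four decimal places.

0.1114 0.0821 -0.4760 0.9333 1.3249 0.9430

o_n = [0.9205, -1.1667, -0.5494]
J₁: ẑ×o_n = [1.1667, 0.9205, -0.0000], ω = ẑ
J2: z=[-0.2588, -0.9659, 0.0000] o=[0.5119, -0.1372, 0.0000] → [0.5307, -0.1422, 0.6611, -0.2588, -0.9659, 0.0000]
J3: z=[-0.6830, 0.1830, -0.7071] o=[0.9149, -0.2452, -0.4172] → [-0.6758, -0.0942, 0.6284, -0.6830, 0.1830, -0.7071]
J4: z=[-0.6606, -0.5677, 0.4912] o=[1.1330, -0.8070, -0.7732] → [0.0496, 0.0435, 0.1170, -0.6606, -0.5677, 0.4912]
J5: z=[-0.3695, -0.3237, -0.8710] o=[1.5055, -1.2384, -0.7709] → [-0.0092, 0.5914, -0.2159, -0.3695, -0.3237, -0.8710]
J6: z=[-0.3695, -0.3237, -0.8710] o=[1.3774, -0.7897, -0.8833] → [-0.4365, 0.5214, -0.0086, -0.3695, -0.3237, -0.8710]
V = J·q̇ = [0.1114, 0.0821, -0.4760, 0.9333, 1.3249, 0.9430]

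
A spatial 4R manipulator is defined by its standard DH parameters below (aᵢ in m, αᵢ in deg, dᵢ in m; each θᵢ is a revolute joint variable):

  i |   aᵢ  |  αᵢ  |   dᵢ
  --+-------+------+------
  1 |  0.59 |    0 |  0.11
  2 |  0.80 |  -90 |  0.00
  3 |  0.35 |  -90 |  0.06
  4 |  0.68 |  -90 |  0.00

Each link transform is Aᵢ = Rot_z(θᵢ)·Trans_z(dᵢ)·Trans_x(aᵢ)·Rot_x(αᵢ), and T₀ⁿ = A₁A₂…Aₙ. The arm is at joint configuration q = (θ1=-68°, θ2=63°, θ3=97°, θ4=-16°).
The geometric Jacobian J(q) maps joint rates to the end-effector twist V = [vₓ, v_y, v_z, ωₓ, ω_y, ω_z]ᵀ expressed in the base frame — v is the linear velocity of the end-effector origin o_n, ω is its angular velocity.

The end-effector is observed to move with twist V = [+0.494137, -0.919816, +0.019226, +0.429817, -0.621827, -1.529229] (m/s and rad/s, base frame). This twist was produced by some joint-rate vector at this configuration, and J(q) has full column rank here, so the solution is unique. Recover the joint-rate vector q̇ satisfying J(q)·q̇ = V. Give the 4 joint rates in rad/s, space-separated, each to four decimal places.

-0.7270 -0.7430 -0.5820 -0.4860

o_n = [0.9177, -0.3596, -0.8862]
J₁: ẑ×o_n = [0.3596, 0.9177, -0.0000], ω = ẑ
J2: z=[0.0000, 0.0000, 1.0000] o=[0.2210, -0.5470, 0.1100] → [-0.1874, 0.6967, 0.0000, 0.0000, 0.0000, 1.0000]
J3: z=[0.0872, 0.9962, 0.0000] o=[1.0180, -0.6168, 0.1100] → [-0.9924, 0.0868, 0.1223, 0.0872, 0.9962, 0.0000]
J4: z=[-0.9888, 0.0865, 0.1219] o=[0.9807, -0.5533, -0.2374] → [-0.0797, -0.6492, -0.1860, -0.9888, 0.0865, 0.1219]
q̇ = J⁺·V = [-0.7270, -0.7430, -0.5820, -0.4860]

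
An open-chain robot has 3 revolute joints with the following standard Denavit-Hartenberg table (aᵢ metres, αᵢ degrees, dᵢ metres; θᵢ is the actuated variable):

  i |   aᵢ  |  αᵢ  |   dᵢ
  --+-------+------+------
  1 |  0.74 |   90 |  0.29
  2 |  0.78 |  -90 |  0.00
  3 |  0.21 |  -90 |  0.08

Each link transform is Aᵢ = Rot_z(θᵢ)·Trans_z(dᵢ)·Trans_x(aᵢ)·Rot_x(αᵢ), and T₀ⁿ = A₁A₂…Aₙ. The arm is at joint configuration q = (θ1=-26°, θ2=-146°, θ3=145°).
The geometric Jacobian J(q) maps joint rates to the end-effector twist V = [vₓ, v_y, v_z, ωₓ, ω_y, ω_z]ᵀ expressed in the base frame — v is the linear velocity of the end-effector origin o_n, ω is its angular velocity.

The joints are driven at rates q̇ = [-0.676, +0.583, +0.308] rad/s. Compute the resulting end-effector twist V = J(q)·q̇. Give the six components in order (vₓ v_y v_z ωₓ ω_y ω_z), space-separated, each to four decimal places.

0.2073 -0.3712 -0.2470 -0.1008 -0.5995 -0.9313

o_n = [0.3051, -0.0148, -0.1163]
J₁: ẑ×o_n = [0.0148, 0.3051, -0.0000], ω = ẑ
J2: z=[-0.4384, -0.8988, 0.0000] o=[0.6651, -0.3244, 0.2900] → [0.3652, -0.1781, -0.4593, -0.4384, -0.8988, 0.0000]
J3: z=[0.5026, -0.2451, -0.8290] o=[0.0839, -0.0409, -0.1462] → [0.0143, -0.1984, 0.0674, 0.5026, -0.2451, -0.8290]
V = J·q̇ = [0.2073, -0.3712, -0.2470, -0.1008, -0.5995, -0.9313]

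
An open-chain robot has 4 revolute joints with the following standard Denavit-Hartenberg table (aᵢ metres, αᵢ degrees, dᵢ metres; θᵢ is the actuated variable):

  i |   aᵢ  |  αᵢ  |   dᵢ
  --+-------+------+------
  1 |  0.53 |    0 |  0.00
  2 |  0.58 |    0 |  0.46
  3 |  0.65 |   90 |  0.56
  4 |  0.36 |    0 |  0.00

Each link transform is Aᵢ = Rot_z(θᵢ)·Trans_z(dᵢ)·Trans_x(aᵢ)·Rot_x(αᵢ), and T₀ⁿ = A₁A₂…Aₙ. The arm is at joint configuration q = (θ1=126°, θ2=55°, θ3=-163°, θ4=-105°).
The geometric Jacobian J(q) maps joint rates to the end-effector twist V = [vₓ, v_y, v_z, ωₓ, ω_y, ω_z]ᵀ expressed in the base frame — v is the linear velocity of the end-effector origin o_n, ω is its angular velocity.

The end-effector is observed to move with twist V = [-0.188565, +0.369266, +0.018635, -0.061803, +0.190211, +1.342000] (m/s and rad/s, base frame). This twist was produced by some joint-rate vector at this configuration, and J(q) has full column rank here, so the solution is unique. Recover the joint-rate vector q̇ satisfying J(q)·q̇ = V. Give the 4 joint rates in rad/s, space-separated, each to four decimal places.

o_n = [-0.3619, 0.5907, 0.6723]
J₁: ẑ×o_n = [-0.5907, -0.3619, 0.0000], ω = ẑ
J2: z=[0.0000, 0.0000, 1.0000] o=[-0.3115, 0.4288, 0.0000] → [-0.1619, -0.0503, 0.0000, 0.0000, 0.0000, 1.0000]
J3: z=[0.0000, 0.0000, 1.0000] o=[-0.8914, 0.4187, 0.4600] → [-0.1721, 0.5296, 0.0000, 0.0000, 0.0000, 1.0000]
J4: z=[0.3090, -0.9511, 0.0000] o=[-0.2733, 0.6195, 1.0200] → [0.3307, 0.1075, -0.0932, 0.3090, -0.9511, 0.0000]
q̇ = J⁺·V = [-0.2370, 0.9160, 0.6630, -0.2000]

-0.2370 0.9160 0.6630 -0.2000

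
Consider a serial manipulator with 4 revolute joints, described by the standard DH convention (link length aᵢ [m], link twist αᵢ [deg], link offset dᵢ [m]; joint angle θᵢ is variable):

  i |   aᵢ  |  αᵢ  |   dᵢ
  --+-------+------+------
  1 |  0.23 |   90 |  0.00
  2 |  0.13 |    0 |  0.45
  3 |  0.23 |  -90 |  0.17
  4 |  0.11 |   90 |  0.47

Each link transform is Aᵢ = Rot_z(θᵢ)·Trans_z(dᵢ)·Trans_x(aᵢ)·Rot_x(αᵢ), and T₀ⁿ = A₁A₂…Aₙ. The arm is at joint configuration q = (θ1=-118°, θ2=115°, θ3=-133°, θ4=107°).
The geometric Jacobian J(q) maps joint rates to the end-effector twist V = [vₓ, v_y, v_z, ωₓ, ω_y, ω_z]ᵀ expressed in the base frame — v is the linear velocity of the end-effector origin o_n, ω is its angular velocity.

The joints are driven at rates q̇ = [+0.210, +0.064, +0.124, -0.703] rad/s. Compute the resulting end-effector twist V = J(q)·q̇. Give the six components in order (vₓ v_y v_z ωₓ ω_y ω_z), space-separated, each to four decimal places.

0.0681 -0.1476 0.0363 -0.0640 0.2801 -0.4586

o_n = [-0.6933, -0.2073, 0.5037]
J₁: ẑ×o_n = [0.2073, -0.6933, 0.0000], ω = ẑ
J2: z=[-0.8829, 0.4695, 0.0000] o=[-0.1080, -0.2031, 0.0000] → [0.2365, 0.4447, 0.2785, -0.8829, 0.4695, 0.0000]
J3: z=[-0.8829, 0.4695, 0.0000] o=[-0.4795, 0.0567, 0.1178] → [0.1812, 0.3407, 0.3334, -0.8829, 0.4695, 0.0000]
J4: z=[-0.1451, -0.2728, 0.9511] o=[-0.7323, -0.0566, 0.0467] → [0.0186, 0.1034, 0.0325, -0.1451, -0.2728, 0.9511]
V = J·q̇ = [0.0681, -0.1476, 0.0363, -0.0640, 0.2801, -0.4586]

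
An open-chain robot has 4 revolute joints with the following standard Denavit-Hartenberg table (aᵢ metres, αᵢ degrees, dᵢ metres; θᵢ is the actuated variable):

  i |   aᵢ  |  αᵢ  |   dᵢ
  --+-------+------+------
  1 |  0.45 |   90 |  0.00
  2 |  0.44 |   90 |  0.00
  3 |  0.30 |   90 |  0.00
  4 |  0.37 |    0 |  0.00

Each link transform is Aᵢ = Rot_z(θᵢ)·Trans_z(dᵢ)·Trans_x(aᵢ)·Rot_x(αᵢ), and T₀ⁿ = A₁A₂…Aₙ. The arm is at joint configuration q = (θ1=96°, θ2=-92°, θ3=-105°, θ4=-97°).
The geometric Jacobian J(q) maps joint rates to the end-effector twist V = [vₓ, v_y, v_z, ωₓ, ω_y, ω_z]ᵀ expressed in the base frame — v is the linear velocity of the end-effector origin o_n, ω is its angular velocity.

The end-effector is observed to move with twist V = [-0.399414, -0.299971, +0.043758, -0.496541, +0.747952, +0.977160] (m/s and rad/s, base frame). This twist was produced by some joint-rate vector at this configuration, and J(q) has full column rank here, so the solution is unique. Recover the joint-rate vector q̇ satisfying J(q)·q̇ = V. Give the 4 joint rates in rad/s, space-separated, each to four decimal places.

o_n = [-0.3289, 0.7738, -0.3866]
J₁: ẑ×o_n = [-0.7738, -0.3289, 0.0000], ω = ẑ
J2: z=[0.9945, 0.1045, 0.0000] o=[-0.0470, 0.4475, 0.0000] → [-0.0404, 0.3845, 0.3540, 0.9945, 0.1045, 0.0000]
J3: z=[0.1045, -0.9939, 0.0349] o=[-0.0454, 0.4323, -0.4397] → [-0.0647, -0.0154, -0.2461, 0.1045, -0.9939, 0.0349]
J4: z=[0.2539, 0.0606, 0.9653] o=[-0.3339, 0.4047, -0.3621] → [-0.3578, 0.0110, 0.0934, 0.2539, 0.0606, 0.9653]
q̇ = J⁺·V = [0.2530, -0.6170, -0.7700, 0.7780]

0.2530 -0.6170 -0.7700 0.7780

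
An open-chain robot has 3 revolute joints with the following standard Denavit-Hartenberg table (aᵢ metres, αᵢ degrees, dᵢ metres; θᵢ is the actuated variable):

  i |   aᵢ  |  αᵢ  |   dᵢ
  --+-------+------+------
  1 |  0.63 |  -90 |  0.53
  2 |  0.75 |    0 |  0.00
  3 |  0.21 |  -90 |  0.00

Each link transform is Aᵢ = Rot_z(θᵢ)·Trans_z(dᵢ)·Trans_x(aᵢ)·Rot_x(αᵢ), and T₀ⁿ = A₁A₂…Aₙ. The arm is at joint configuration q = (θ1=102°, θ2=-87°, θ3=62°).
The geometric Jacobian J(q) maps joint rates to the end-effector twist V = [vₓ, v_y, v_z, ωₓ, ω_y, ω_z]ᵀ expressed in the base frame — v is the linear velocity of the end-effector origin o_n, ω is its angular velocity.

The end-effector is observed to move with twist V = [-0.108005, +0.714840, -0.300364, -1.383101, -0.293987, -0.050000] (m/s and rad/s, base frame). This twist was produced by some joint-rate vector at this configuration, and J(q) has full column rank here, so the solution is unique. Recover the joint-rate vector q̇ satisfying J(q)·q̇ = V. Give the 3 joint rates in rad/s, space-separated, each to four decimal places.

o_n = [-0.1787, 0.8408, 1.3677]
J₁: ẑ×o_n = [-0.8408, -0.1787, 0.0000], ω = ẑ
J2: z=[-0.9781, -0.2079, 0.0000] o=[-0.1310, 0.6162, 0.5300] → [-0.1742, 0.8194, -0.2296, -0.9781, -0.2079, 0.0000]
J3: z=[-0.9781, -0.2079, 0.0000] o=[-0.1391, 0.6546, 1.2790] → [-0.0185, 0.0868, -0.1903, -0.9781, -0.2079, 0.0000]
q̇ = J⁺·V = [-0.0500, 0.7960, 0.6180]

-0.0500 0.7960 0.6180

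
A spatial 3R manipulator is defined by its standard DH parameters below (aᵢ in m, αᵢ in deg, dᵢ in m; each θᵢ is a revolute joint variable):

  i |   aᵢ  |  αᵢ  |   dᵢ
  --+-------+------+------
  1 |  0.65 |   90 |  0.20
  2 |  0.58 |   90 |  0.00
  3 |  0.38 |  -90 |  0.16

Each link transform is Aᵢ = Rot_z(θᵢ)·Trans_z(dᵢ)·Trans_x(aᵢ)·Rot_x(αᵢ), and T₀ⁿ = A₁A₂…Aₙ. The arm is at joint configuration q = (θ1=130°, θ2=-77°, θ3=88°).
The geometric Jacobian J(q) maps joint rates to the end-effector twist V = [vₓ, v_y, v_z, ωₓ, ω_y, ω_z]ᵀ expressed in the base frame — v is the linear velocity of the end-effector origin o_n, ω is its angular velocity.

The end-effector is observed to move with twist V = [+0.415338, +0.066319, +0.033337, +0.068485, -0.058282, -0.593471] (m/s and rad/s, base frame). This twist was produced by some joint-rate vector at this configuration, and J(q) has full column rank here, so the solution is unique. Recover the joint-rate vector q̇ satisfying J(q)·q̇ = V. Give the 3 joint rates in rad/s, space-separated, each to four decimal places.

-0.5730 0.0150 0.0910

o_n = [-0.1125, 0.7248, -0.4140]
J₁: ẑ×o_n = [-0.7248, -0.1125, 0.0000], ω = ẑ
J2: z=[0.7660, 0.6428, 0.0000] o=[-0.4178, 0.4979, 0.2000] → [-0.3947, 0.4704, -0.0224, 0.7660, 0.6428, 0.0000]
J3: z=[0.6263, -0.7464, -0.2250] o=[-0.5017, 0.5979, -0.3651] → [0.0651, -0.0569, 0.3700, 0.6263, -0.7464, -0.2250]
q̇ = J⁺·V = [-0.5730, 0.0150, 0.0910]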